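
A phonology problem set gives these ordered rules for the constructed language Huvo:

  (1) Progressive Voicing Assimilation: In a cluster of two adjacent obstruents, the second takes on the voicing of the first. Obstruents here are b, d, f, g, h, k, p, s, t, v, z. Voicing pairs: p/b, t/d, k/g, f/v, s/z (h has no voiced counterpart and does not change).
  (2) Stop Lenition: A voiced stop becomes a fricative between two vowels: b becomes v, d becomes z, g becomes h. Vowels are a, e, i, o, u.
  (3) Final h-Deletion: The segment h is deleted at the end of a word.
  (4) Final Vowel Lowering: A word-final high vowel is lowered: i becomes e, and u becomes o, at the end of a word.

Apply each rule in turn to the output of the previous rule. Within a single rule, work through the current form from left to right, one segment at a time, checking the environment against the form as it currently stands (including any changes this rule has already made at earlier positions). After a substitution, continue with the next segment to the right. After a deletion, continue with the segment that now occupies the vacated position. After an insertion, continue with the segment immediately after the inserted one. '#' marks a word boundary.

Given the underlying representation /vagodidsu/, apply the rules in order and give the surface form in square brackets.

(1) Progressive Voicing Assimilation: [vagodidsu] → [vagodidzu]
(2) Stop Lenition: [vagodidzu] → [vahozidzu]
(3) Final h-Deletion: no change — [vahozidzu]
(4) Final Vowel Lowering: [vahozidzu] → [vahozidzo]

[vahozidzo]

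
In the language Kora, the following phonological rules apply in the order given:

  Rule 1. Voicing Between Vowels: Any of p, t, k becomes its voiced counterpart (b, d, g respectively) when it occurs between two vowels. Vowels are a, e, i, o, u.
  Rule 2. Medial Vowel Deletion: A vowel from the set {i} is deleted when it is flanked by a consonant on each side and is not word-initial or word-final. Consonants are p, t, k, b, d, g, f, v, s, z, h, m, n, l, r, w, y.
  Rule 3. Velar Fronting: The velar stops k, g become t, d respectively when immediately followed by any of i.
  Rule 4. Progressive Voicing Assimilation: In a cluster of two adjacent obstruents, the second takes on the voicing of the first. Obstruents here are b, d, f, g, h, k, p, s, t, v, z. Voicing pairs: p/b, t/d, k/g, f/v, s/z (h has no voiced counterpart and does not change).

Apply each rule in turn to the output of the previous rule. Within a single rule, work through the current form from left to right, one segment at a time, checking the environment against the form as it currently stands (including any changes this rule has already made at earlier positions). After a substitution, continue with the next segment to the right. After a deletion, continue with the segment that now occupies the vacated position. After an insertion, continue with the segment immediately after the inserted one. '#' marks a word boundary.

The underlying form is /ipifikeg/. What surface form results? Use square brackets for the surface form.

[ibvgeg]

Rule 1 Voicing Between Vowels: [ipifikeg] → [ibifigeg]
Rule 2 Medial Vowel Deletion: [ibifigeg] → [ibfgeg]
Rule 3 Velar Fronting: no change — [ibfgeg]
Rule 4 Progressive Voicing Assimilation: [ibfgeg] → [ibvgeg]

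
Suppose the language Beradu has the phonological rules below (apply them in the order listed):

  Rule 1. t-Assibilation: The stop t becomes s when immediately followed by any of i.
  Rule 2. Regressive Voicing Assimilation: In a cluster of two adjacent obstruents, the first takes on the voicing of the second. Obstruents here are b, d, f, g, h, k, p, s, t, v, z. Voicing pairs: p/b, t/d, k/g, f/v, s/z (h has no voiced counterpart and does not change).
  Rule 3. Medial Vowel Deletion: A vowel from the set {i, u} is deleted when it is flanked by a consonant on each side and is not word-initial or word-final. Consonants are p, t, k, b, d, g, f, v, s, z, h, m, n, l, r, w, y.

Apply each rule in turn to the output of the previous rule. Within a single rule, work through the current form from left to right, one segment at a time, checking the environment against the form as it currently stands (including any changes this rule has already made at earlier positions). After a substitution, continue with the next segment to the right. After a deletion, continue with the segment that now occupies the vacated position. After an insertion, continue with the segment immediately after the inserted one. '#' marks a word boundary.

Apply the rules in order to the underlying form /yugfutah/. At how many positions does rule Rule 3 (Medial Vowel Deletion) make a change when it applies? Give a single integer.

2

Rule 1 t-Assibilation: no change — [yugfutah]
Rule 2 Regressive Voicing Assimilation: [yugfutah] → [yukfutah]
Rule 3 Medial Vowel Deletion: [yukfutah] → [ykftah]
Rule Rule 3 changed 2 position(s).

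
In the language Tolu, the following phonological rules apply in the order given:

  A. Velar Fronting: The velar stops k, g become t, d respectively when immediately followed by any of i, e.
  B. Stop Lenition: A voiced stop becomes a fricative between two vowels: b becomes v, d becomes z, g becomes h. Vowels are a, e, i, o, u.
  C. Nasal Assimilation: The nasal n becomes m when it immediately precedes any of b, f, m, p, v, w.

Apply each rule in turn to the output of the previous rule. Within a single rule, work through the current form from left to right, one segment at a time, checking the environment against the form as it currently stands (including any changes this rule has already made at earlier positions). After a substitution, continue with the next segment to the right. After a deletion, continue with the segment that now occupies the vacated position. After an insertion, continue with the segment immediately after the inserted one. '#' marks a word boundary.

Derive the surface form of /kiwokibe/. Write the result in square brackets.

A Velar Fronting: [kiwokibe] → [tiwotibe]
B Stop Lenition: [tiwotibe] → [tiwotive]
C Nasal Assimilation: no change — [tiwotive]

[tiwotive]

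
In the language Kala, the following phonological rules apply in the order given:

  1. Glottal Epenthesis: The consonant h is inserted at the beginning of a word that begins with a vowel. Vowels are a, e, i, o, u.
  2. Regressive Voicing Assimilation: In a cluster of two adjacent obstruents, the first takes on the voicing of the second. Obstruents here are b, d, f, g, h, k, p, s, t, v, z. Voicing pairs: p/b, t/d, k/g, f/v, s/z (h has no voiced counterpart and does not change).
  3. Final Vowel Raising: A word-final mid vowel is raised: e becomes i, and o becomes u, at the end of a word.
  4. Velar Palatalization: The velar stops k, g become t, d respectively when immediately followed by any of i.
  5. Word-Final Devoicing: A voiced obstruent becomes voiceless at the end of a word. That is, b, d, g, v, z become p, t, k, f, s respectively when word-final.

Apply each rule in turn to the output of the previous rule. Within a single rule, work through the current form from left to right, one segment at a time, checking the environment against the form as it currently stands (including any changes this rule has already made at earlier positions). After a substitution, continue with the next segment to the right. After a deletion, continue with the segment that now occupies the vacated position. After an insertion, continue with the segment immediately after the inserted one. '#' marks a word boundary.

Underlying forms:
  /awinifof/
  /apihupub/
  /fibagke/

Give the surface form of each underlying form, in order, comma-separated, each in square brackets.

[hawinifof], [hapihupup], [fibakti]

/awinifof/:
  1 Glottal Epenthesis: [awinifof] → [hawinifof]
  2 Regressive Voicing Assimilation: no change — [hawinifof]
  3 Final Vowel Raising: no change — [hawinifof]
  4 Velar Palatalization: no change — [hawinifof]
  5 Word-Final Devoicing: no change — [hawinifof]
/apihupub/:
  1 Glottal Epenthesis: [apihupub] → [hapihupub]
  2 Regressive Voicing Assimilation: no change — [hapihupub]
  3 Final Vowel Raising: no change — [hapihupub]
  4 Velar Palatalization: no change — [hapihupub]
  5 Word-Final Devoicing: [hapihupub] → [hapihupup]
/fibagke/:
  1 Glottal Epenthesis: no change — [fibagke]
  2 Regressive Voicing Assimilation: [fibagke] → [fibakke]
  3 Final Vowel Raising: [fibakke] → [fibakki]
  4 Velar Palatalization: [fibakki] → [fibakti]
  5 Word-Final Devoicing: no change — [fibakti]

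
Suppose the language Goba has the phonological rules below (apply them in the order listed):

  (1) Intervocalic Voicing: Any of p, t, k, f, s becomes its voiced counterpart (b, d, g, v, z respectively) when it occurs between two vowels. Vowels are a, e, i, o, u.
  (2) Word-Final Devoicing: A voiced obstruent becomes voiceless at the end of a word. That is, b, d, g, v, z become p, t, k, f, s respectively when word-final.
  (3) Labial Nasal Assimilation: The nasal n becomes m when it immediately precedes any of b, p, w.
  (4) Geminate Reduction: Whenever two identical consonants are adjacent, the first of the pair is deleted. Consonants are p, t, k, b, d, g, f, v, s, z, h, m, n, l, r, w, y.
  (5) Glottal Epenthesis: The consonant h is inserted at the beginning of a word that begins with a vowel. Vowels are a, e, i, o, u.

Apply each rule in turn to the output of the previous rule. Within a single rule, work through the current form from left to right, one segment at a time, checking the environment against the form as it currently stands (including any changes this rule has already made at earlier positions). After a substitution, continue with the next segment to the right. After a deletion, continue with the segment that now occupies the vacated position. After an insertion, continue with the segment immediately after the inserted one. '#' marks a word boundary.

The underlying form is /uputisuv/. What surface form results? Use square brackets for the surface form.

(1) Intervocalic Voicing: [uputisuv] → [ubudizuv]
(2) Word-Final Devoicing: [ubudizuv] → [ubudizuf]
(3) Labial Nasal Assimilation: no change — [ubudizuf]
(4) Geminate Reduction: no change — [ubudizuf]
(5) Glottal Epenthesis: [ubudizuf] → [hubudizuf]

[hubudizuf]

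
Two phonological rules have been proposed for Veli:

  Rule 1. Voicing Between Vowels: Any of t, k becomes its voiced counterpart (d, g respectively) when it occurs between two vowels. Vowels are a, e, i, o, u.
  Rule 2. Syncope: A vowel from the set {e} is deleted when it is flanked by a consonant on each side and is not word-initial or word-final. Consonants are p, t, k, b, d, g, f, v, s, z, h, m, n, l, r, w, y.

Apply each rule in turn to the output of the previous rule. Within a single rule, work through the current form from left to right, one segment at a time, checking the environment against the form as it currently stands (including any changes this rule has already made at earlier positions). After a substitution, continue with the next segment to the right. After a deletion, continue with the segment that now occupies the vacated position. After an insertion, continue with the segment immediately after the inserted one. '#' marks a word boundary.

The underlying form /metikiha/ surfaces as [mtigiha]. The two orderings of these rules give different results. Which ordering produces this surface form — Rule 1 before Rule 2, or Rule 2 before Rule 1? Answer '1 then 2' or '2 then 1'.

Order 1 then 2:
  1 Voicing Between Vowels: [metikiha] → [medigiha]
  2 Syncope: [medigiha] → [mdigiha]
  result: [mdigiha]
Order 2 then 1:
  2 Syncope: [metikiha] → [mtikiha]
  1 Voicing Between Vowels: [mtikiha] → [mtigiha]
  result: [mtigiha]

2 then 1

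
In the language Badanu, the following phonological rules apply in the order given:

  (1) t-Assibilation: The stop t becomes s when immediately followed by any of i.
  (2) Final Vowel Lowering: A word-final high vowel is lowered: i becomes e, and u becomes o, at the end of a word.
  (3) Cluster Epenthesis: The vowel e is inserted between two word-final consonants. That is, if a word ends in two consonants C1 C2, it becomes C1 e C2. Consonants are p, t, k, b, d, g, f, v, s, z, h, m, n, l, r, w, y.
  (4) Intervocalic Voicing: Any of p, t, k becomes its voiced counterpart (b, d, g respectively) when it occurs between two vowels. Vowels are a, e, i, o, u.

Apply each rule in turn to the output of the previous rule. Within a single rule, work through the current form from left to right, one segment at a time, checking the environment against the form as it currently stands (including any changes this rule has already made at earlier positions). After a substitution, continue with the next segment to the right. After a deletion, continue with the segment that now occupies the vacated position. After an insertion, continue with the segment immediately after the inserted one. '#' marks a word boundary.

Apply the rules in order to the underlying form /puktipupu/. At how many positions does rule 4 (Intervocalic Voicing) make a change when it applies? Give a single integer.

2

(1) t-Assibilation: [puktipupu] → [puksipupu]
(2) Final Vowel Lowering: [puksipupu] → [puksipupo]
(3) Cluster Epenthesis: no change — [puksipupo]
(4) Intervocalic Voicing: [puksipupo] → [puksibubo]
Rule 4 changed 2 position(s).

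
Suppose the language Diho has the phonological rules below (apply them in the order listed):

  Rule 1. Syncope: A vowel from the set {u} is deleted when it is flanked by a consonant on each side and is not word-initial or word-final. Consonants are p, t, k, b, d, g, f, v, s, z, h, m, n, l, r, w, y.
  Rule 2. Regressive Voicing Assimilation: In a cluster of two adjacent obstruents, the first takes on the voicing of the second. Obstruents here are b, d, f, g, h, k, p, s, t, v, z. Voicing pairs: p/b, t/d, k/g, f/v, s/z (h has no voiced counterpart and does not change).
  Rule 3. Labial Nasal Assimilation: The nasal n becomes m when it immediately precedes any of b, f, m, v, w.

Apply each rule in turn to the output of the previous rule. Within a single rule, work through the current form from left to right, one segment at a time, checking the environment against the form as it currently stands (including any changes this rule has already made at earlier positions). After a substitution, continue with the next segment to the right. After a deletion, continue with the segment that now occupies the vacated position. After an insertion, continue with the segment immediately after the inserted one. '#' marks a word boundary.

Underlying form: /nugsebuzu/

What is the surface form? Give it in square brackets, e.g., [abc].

Rule 1 Syncope: [nugsebuzu] → [ngsebzu]
Rule 2 Regressive Voicing Assimilation: [ngsebzu] → [nksebzu]
Rule 3 Labial Nasal Assimilation: no change — [nksebzu]

[nksebzu]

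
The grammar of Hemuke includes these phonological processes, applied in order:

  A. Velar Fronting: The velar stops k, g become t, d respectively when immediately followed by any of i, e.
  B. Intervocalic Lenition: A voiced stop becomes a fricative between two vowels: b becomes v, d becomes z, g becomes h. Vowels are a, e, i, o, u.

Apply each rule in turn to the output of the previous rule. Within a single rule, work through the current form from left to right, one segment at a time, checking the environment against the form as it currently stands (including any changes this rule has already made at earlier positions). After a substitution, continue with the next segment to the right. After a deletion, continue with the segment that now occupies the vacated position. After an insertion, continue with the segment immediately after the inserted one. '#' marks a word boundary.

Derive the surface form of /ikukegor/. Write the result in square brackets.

[ikutehor]

A Velar Fronting: [ikukegor] → [ikutegor]
B Intervocalic Lenition: [ikutegor] → [ikutehor]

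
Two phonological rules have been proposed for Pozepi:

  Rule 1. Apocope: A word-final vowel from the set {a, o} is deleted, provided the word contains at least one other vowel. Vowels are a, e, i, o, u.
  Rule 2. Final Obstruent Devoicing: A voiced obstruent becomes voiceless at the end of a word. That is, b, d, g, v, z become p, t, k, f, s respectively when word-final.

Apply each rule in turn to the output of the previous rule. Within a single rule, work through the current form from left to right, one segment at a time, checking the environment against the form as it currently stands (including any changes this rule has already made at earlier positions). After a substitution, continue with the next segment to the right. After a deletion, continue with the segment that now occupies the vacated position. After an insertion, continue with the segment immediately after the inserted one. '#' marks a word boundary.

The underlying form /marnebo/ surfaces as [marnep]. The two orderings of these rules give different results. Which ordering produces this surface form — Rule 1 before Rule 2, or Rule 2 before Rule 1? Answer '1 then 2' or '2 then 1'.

1 then 2

Order 1 then 2:
  1 Apocope: [marnebo] → [marneb]
  2 Final Obstruent Devoicing: [marneb] → [marnep]
  result: [marnep]
Order 2 then 1:
  2 Final Obstruent Devoicing: no change — [marnebo]
  1 Apocope: [marnebo] → [marneb]
  result: [marneb]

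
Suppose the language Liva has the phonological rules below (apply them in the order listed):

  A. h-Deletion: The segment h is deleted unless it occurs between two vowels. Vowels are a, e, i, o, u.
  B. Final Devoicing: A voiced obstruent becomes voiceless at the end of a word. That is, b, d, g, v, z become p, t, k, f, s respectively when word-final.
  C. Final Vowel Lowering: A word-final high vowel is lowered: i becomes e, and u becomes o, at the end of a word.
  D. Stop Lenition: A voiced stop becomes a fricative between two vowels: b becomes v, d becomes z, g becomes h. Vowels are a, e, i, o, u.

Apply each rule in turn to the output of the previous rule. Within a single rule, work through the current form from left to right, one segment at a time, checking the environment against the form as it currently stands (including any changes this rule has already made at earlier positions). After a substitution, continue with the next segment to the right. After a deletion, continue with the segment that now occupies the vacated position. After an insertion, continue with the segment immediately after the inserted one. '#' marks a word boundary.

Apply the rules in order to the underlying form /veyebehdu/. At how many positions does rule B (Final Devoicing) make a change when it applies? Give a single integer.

0

A h-Deletion: [veyebehdu] → [veyebedu]
B Final Devoicing: no change — [veyebedu]
C Final Vowel Lowering: [veyebedu] → [veyebedo]
D Stop Lenition: [veyebedo] → [veyevezo]
Rule B changed 0 position(s).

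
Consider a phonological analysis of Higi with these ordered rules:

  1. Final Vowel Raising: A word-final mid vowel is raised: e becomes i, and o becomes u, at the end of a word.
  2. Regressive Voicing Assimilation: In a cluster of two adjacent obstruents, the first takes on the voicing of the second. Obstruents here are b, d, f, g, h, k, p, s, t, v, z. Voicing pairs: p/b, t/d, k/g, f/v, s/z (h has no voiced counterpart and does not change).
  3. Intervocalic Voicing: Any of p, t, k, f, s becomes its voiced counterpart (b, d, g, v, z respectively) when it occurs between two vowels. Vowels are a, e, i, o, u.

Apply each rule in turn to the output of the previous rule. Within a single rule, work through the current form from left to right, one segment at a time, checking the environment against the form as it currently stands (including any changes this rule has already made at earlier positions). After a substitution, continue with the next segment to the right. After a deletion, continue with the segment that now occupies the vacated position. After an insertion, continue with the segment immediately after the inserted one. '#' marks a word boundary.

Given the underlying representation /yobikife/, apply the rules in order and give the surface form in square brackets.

1 Final Vowel Raising: [yobikife] → [yobikifi]
2 Regressive Voicing Assimilation: no change — [yobikifi]
3 Intervocalic Voicing: [yobikifi] → [yobigivi]

[yobigivi]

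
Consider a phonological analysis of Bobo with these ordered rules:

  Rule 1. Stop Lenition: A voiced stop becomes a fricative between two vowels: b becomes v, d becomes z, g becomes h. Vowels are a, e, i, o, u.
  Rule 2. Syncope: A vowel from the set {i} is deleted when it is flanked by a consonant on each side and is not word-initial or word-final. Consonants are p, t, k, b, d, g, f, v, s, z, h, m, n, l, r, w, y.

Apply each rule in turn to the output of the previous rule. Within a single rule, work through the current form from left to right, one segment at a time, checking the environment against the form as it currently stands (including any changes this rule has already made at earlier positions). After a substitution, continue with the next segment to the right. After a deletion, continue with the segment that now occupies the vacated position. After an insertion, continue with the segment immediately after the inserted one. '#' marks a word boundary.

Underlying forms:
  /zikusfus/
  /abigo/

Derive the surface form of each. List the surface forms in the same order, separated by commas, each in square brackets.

/zikusfus/:
  Rule 1 Stop Lenition: no change — [zikusfus]
  Rule 2 Syncope: [zikusfus] → [zkusfus]
/abigo/:
  Rule 1 Stop Lenition: [abigo] → [aviho]
  Rule 2 Syncope: [aviho] → [avho]

[zkusfus], [avho]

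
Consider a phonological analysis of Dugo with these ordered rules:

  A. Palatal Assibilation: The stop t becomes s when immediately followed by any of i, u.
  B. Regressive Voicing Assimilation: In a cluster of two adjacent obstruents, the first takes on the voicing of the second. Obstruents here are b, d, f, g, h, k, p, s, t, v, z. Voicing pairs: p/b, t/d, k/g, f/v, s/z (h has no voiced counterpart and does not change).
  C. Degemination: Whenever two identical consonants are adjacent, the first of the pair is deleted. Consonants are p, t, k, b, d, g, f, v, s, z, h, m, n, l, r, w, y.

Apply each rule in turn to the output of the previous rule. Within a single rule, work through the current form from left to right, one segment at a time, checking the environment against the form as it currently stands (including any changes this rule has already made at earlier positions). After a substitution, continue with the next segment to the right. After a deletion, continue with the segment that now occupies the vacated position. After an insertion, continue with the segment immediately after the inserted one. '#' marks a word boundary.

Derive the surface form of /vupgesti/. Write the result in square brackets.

A Palatal Assibilation: [vupgesti] → [vupgessi]
B Regressive Voicing Assimilation: [vupgessi] → [vubgessi]
C Degemination: [vubgessi] → [vubgesi]

[vubgesi]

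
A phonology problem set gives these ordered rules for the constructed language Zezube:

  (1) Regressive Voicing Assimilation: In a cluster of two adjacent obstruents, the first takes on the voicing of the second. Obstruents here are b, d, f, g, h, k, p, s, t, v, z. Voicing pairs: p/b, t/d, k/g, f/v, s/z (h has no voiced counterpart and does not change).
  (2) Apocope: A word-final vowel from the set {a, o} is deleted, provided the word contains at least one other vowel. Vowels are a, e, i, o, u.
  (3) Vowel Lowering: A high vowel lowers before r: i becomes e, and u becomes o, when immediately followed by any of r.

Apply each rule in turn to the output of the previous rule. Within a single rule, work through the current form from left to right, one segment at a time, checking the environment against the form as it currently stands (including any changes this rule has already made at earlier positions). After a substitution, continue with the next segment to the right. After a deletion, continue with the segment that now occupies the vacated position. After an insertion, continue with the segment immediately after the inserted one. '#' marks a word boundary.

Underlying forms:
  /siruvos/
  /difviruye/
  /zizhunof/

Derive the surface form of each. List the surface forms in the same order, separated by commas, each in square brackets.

[seruvos], [divveruye], [zishunof]

/siruvos/:
  (1) Regressive Voicing Assimilation: no change — [siruvos]
  (2) Apocope: no change — [siruvos]
  (3) Vowel Lowering: [siruvos] → [seruvos]
/difviruye/:
  (1) Regressive Voicing Assimilation: [difviruye] → [divviruye]
  (2) Apocope: no change — [divviruye]
  (3) Vowel Lowering: [divviruye] → [divveruye]
/zizhunof/:
  (1) Regressive Voicing Assimilation: [zizhunof] → [zishunof]
  (2) Apocope: no change — [zishunof]
  (3) Vowel Lowering: no change — [zishunof]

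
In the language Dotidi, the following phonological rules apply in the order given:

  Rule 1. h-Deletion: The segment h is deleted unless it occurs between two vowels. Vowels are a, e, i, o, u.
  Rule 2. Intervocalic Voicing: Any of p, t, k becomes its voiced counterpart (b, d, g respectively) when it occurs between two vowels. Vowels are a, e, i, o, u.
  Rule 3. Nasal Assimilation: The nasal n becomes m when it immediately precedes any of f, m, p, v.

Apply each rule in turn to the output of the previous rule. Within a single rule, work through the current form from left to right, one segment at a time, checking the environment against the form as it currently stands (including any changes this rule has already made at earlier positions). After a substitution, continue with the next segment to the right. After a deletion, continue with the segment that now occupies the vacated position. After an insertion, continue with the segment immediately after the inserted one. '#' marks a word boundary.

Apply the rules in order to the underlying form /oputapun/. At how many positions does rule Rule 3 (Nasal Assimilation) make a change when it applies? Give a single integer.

0

Rule 1 h-Deletion: no change — [oputapun]
Rule 2 Intervocalic Voicing: [oputapun] → [obudabun]
Rule 3 Nasal Assimilation: no change — [obudabun]
Rule Rule 3 changed 0 position(s).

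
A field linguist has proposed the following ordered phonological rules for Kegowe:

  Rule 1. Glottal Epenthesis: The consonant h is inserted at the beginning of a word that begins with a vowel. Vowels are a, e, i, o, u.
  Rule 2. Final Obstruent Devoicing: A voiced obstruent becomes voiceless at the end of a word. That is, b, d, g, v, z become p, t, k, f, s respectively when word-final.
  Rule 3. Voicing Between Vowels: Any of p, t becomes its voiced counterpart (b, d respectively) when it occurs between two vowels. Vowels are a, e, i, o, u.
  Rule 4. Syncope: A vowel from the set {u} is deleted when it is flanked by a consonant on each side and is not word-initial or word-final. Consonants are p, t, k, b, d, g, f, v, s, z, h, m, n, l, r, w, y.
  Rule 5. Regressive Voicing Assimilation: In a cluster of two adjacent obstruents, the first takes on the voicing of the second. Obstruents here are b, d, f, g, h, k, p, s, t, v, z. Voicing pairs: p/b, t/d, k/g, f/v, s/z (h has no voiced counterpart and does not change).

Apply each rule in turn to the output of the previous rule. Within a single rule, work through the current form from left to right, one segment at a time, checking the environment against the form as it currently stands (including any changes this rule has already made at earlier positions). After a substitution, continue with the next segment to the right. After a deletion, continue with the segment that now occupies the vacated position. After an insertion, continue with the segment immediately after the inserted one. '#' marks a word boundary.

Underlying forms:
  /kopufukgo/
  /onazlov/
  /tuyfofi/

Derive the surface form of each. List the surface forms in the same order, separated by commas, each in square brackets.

/kopufukgo/:
  Rule 1 Glottal Epenthesis: no change — [kopufukgo]
  Rule 2 Final Obstruent Devoicing: no change — [kopufukgo]
  Rule 3 Voicing Between Vowels: [kopufukgo] → [kobufukgo]
  Rule 4 Syncope: [kobufukgo] → [kobfkgo]
  Rule 5 Regressive Voicing Assimilation: [kobfkgo] → [kopfggo]
/onazlov/:
  Rule 1 Glottal Epenthesis: [onazlov] → [honazlov]
  Rule 2 Final Obstruent Devoicing: [honazlov] → [honazlof]
  Rule 3 Voicing Between Vowels: no change — [honazlof]
  Rule 4 Syncope: no change — [honazlof]
  Rule 5 Regressive Voicing Assimilation: no change — [honazlof]
/tuyfofi/:
  Rule 1 Glottal Epenthesis: no change — [tuyfofi]
  Rule 2 Final Obstruent Devoicing: no change — [tuyfofi]
  Rule 3 Voicing Between Vowels: no change — [tuyfofi]
  Rule 4 Syncope: [tuyfofi] → [tyfofi]
  Rule 5 Regressive Voicing Assimilation: no change — [tyfofi]

[kopfggo], [honazlof], [tyfofi]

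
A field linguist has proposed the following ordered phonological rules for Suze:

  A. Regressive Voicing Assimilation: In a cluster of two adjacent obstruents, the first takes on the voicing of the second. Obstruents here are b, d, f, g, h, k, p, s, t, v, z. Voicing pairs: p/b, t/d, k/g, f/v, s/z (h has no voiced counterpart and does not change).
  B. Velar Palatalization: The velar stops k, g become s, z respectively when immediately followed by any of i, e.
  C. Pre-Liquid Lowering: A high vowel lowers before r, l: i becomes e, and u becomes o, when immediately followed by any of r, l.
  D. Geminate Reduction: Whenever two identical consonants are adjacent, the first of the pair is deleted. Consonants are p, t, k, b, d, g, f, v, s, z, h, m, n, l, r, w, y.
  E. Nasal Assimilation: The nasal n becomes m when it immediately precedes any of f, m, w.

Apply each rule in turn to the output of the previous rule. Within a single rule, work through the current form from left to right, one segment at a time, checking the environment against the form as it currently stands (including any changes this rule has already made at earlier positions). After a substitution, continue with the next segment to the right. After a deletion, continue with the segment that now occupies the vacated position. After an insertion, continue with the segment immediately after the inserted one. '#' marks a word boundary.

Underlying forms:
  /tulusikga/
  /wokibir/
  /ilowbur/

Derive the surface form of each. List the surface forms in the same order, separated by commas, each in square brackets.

/tulusikga/:
  A Regressive Voicing Assimilation: [tulusikga] → [tulusigga]
  B Velar Palatalization: no change — [tulusigga]
  C Pre-Liquid Lowering: [tulusigga] → [tolusigga]
  D Geminate Reduction: [tolusigga] → [tolusiga]
  E Nasal Assimilation: no change — [tolusiga]
/wokibir/:
  A Regressive Voicing Assimilation: no change — [wokibir]
  B Velar Palatalization: [wokibir] → [wosibir]
  C Pre-Liquid Lowering: [wosibir] → [wosiber]
  D Geminate Reduction: no change — [wosiber]
  E Nasal Assimilation: no change — [wosiber]
/ilowbur/:
  A Regressive Voicing Assimilation: no change — [ilowbur]
  B Velar Palatalization: no change — [ilowbur]
  C Pre-Liquid Lowering: [ilowbur] → [elowbor]
  D Geminate Reduction: no change — [elowbor]
  E Nasal Assimilation: no change — [elowbor]

[tolusiga], [wosiber], [elowbor]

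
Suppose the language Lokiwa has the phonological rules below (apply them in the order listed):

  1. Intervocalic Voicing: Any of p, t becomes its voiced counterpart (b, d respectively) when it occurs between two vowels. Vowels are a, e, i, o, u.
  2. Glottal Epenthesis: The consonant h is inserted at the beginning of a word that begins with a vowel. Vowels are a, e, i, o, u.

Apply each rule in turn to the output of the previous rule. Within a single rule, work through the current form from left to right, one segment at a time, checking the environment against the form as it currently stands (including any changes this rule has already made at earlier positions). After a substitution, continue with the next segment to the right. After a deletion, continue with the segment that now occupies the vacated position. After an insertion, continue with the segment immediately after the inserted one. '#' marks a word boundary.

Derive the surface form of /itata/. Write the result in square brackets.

1 Intervocalic Voicing: [itata] → [idada]
2 Glottal Epenthesis: [idada] → [hidada]

[hidada]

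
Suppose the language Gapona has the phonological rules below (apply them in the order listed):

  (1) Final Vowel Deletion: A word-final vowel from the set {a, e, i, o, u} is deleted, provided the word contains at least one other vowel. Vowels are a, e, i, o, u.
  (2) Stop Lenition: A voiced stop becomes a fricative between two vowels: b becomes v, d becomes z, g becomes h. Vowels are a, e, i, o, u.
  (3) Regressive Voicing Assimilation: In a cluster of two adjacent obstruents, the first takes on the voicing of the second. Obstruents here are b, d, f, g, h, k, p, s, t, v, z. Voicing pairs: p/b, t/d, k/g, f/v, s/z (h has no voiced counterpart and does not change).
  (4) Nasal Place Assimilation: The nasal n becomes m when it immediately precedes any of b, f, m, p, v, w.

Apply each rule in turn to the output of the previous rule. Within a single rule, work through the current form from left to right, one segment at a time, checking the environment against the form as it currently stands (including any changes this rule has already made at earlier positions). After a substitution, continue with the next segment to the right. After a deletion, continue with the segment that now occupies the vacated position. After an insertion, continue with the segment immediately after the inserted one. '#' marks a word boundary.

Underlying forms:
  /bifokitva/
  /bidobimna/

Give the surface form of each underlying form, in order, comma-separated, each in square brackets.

/bifokitva/:
  (1) Final Vowel Deletion: [bifokitva] → [bifokitv]
  (2) Stop Lenition: no change — [bifokitv]
  (3) Regressive Voicing Assimilation: [bifokitv] → [bifokidv]
  (4) Nasal Place Assimilation: no change — [bifokidv]
/bidobimna/:
  (1) Final Vowel Deletion: [bidobimna] → [bidobimn]
  (2) Stop Lenition: [bidobimn] → [bizovimn]
  (3) Regressive Voicing Assimilation: no change — [bizovimn]
  (4) Nasal Place Assimilation: no change — [bizovimn]

[bifokidv], [bizovimn]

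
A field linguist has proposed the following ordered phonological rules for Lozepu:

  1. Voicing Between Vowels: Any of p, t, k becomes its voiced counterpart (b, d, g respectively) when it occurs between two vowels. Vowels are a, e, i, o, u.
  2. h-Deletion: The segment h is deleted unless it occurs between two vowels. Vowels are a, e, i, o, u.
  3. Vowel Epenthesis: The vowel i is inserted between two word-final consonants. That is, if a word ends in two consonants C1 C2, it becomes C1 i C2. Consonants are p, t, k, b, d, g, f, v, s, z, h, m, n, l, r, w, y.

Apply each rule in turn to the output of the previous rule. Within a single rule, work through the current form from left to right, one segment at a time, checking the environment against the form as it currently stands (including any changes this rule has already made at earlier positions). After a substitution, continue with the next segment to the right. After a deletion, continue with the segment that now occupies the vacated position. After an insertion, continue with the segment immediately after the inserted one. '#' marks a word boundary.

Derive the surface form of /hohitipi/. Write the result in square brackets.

[ohidibi]

1 Voicing Between Vowels: [hohitipi] → [hohidibi]
2 h-Deletion: [hohidibi] → [ohidibi]
3 Vowel Epenthesis: no change — [ohidibi]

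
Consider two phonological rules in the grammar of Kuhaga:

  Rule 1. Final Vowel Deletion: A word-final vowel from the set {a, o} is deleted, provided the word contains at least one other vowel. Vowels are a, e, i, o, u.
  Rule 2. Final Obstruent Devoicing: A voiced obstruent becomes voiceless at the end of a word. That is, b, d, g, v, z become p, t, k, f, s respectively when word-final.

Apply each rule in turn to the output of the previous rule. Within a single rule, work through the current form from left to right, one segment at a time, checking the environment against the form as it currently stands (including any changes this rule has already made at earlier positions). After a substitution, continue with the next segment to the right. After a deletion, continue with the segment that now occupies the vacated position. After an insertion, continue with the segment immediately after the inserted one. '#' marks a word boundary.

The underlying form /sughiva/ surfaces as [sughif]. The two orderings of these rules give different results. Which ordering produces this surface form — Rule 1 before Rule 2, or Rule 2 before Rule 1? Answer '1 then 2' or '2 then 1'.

Order 1 then 2:
  1 Final Vowel Deletion: [sughiva] → [sughiv]
  2 Final Obstruent Devoicing: [sughiv] → [sughif]
  result: [sughif]
Order 2 then 1:
  2 Final Obstruent Devoicing: no change — [sughiva]
  1 Final Vowel Deletion: [sughiva] → [sughiv]
  result: [sughiv]

1 then 2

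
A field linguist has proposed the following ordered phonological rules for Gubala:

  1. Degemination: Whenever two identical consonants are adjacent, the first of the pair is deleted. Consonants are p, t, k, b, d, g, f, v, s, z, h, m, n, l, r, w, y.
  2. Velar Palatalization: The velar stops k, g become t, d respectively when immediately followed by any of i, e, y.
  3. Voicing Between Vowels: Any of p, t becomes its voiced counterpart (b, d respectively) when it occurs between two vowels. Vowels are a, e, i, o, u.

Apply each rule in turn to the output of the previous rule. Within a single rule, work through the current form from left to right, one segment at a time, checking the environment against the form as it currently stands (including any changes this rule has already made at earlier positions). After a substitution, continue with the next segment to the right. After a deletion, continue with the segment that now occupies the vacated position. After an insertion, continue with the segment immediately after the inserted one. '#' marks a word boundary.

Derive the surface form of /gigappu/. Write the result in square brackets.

[digabu]

1 Degemination: [gigappu] → [gigapu]
2 Velar Palatalization: [gigapu] → [digapu]
3 Voicing Between Vowels: [digapu] → [digabu]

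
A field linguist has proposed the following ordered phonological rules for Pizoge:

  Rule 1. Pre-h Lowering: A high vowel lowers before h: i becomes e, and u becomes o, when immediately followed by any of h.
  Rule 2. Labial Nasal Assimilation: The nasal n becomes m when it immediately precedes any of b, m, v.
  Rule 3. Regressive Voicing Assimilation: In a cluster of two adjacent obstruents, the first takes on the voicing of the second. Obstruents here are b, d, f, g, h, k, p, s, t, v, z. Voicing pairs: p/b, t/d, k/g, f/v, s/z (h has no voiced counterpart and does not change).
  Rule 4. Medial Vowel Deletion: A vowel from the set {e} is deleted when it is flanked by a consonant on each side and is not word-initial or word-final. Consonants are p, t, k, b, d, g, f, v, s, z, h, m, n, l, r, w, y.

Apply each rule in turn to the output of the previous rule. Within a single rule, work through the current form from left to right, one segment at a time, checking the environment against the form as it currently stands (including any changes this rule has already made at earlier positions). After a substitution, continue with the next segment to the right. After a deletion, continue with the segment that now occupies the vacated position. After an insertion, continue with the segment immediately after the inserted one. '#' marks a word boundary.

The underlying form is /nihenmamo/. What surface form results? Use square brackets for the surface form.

Rule 1 Pre-h Lowering: [nihenmamo] → [nehenmamo]
Rule 2 Labial Nasal Assimilation: [nehenmamo] → [nehemmamo]
Rule 3 Regressive Voicing Assimilation: no change — [nehemmamo]
Rule 4 Medial Vowel Deletion: [nehemmamo] → [nhmmamo]

[nhmmamo]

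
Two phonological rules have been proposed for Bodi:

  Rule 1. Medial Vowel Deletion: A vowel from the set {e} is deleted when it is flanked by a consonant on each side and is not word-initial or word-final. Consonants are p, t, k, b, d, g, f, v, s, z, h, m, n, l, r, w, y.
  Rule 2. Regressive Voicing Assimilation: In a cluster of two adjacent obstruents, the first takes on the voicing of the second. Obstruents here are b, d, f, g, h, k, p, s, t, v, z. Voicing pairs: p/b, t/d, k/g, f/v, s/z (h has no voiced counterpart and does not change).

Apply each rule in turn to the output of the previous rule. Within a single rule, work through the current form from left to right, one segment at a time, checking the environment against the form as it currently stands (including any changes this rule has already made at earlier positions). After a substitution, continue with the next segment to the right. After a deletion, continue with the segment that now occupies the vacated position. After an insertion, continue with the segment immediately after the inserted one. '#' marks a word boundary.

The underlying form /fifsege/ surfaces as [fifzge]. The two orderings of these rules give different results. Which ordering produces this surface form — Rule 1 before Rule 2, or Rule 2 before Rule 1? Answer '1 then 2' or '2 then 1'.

Order 1 then 2:
  1 Medial Vowel Deletion: [fifsege] → [fifsge]
  2 Regressive Voicing Assimilation: [fifsge] → [fifzge]
  result: [fifzge]
Order 2 then 1:
  2 Regressive Voicing Assimilation: no change — [fifsege]
  1 Medial Vowel Deletion: [fifsege] → [fifsge]
  result: [fifsge]

1 then 2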